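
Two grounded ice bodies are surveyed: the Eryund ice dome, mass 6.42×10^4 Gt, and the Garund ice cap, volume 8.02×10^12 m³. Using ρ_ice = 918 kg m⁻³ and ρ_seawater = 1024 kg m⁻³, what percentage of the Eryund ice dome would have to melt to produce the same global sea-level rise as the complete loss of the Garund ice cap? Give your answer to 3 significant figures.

Equal sea-level rise means equal mass of meltwater, i.e. equal mass of ice lost.
Ice mass of Garund: 7.362×10^15 kg; ice mass of Eryund: 6.420×10^16 kg.
Fraction required = 7.362×10^15 / 6.420×10^16 = 0.115 → 11.5 %.

≈ 11.5 %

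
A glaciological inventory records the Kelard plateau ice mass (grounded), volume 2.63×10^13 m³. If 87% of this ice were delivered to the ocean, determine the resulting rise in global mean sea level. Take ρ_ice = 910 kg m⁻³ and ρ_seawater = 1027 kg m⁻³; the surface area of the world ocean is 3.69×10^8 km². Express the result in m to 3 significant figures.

≈ 0.0549 m

Kelard: 0.87 × 2.63×10^13 m³ × (910/1027) = 2.027×10^13 m³ of water.
Spread over 3.69×10^14 m² of ocean, Δh = 2.027×10^13 / 3.69×10^14 = 0.0549 m.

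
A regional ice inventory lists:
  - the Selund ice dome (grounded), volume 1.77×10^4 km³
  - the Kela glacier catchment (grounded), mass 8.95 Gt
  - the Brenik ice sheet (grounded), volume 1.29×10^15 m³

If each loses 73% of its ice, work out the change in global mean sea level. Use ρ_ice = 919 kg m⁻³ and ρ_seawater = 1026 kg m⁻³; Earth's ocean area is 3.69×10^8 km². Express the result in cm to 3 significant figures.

Selund: 0.73 × 1.77×10^4 km³ × (919/1026) = 1.157×10^4 km³ of water.
Kela: 0.73 × 8.95 Gt = 6.533×10^12 kg; dividing by ρ_w = 1026 kg m⁻³ gives 6.368×10^9 m³ of water.
Brenik: 0.73 × 1.29×10^15 m³ × (919/1026) = 8.435×10^14 m³ of water.
Total added water ≈ 8.551×10^14 m³ over 3.69×10^14 m² → Δh = 2.32 m = 232 cm.

≈ 232 cm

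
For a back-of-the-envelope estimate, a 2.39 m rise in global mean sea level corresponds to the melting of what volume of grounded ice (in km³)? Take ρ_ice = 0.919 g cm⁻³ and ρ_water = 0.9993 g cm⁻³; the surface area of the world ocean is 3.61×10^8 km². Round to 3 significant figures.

≈ 9.38×10^5 km³

Required water volume = Δh × A = 2.39 m × 3.61×10^14 m² = 8.628×10^14 m³ = 8.628×10^5 km³.
Ice volume = water volume × ρ_w/ρ_ice = 8.628×10^5 × 999.3/919 = 9.38×10^5 km³.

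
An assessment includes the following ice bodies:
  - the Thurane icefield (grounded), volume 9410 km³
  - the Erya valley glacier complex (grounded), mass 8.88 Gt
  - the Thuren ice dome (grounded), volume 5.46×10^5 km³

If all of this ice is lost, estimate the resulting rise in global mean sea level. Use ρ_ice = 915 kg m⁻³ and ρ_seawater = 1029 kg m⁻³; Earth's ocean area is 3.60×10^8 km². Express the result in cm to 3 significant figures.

≈ 137 cm

Thurane: 9410 km³ × (915/1029) = 8367 km³ of water.
Erya: 8.88 Gt = 8.880×10^12 kg; dividing by ρ_w = 1029 kg m⁻³ gives 8.630×10^9 m³ of water.
Thuren: 5.46×10^5 km³ × (915/1029) = 4.855×10^5 km³ of water.
Total added water ≈ 4.939×10^14 m³ over 3.60×10^14 m² → Δh = 1.37 m = 137 cm.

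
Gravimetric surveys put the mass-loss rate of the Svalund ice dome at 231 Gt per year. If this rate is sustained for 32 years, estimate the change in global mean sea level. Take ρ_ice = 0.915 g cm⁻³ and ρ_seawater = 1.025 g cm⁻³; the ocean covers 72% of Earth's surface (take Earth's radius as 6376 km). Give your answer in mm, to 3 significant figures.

≈ 19.6 mm

Total mass lost = 231 Gt/yr × 32 yr = 7392 Gt = 7.392×10^15 kg.
ρ_w = 1.025 g cm⁻³ = 1025 kg m⁻³, so water volume = 7.392×10^15 / 1025 = 7.212×10^12 m³.
Δh = 7.212×10^12 / 3.68×10^14 = 0.0196 m = 19.6 mm.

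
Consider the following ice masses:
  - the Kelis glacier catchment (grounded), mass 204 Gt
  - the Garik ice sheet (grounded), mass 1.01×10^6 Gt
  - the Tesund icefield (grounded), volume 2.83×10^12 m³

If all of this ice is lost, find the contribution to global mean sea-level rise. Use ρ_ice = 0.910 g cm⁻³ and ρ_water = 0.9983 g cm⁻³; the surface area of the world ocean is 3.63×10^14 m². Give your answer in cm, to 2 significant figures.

≈ 280 cm

Kelis: 204 Gt = 2.040×10^14 kg; dividing by ρ_w = 0.9983 g cm⁻³ = 998.3 kg m⁻³ gives 2.043×10^11 m³ of water.
Garik: 1.01×10^6 Gt = 1.010×10^18 kg; dividing by ρ_w = 998.3 kg m⁻³ gives 1.012×10^15 m³ of water.
Tesund: 2.83×10^12 m³ × (910/998.3) = 2.580×10^12 m³ of water.
Total added water ≈ 1.015×10^15 m³ over 3.63×10^14 m² → Δh = 2.79 m = 280 cm.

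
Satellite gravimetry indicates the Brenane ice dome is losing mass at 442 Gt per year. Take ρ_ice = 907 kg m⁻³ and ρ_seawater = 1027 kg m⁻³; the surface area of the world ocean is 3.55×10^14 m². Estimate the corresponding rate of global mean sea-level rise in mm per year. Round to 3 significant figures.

≈ 1.21 mm/yr

ρ_w = 1027 kg m⁻³. Annual water volume added = 442 Gt / ρ_w = 4.420×10^14 kg / 1027 kg m⁻³ = 4.304×10^11 m³.
Δh per year = 4.304×10^11 / 3.55×10^14 = 1.21×10^-3 m = 1.21 mm.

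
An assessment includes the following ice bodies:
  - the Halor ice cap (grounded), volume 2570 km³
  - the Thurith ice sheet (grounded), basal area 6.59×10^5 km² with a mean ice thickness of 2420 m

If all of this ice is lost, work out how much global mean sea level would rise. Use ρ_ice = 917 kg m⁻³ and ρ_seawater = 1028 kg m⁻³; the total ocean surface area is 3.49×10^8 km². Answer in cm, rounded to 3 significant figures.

≈ 408 cm

Halor: 2570 km³ × (917/1028) = 2292 km³ of water.
Thurith: ice volume = 6.59×10^5 km² × 2420 m = 1.595×10^6 km³; 1.595×10^6 × (917/1028) = 1.423×10^6 km³ of water.
Total added water ≈ 1.425×10^15 m³ over 3.49×10^14 m² → Δh = 4.08 m = 408 cm.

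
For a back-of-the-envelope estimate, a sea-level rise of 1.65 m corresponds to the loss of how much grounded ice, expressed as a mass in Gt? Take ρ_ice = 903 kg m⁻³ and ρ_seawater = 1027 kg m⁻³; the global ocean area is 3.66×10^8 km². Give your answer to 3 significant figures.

Required water volume = Δh × A = 1.65 m × 3.66×10^14 m² = 6.039×10^14 m³.
ρ_w = 1027 kg m⁻³, so the mass of water = 6.039×10^14 m³ × 1027 kg m⁻³ = 6.202×10^17 kg = 6.20×10^5 Gt (and the same mass of ice, by conservation).

≈ 6.20×10^5 Gt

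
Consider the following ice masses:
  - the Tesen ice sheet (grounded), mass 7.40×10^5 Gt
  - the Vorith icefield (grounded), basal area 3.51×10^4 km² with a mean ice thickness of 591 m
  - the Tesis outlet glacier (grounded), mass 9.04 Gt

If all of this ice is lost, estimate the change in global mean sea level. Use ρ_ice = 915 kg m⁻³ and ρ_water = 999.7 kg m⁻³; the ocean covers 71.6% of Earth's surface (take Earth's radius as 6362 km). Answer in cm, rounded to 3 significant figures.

≈ 208 cm

Tesen: 7.40×10^5 Gt = 7.400×10^17 kg; dividing by ρ_w = 999.7 kg m⁻³ gives 7.402×10^14 m³ of water.
Vorith: ice volume = 3.51×10^4 km² × 591 m = 2.074×10^4 km³; 2.074×10^4 × (915/999.7) = 1.899×10^4 km³ of water.
Tesis: 9.04 Gt = 9.040×10^12 kg; dividing by ρ_w = 999.7 kg m⁻³ gives 9.043×10^9 m³ of water.
Total added water ≈ 7.592×10^14 m³ over 3.64×10^14 m² → Δh = 2.08 m = 208 cm.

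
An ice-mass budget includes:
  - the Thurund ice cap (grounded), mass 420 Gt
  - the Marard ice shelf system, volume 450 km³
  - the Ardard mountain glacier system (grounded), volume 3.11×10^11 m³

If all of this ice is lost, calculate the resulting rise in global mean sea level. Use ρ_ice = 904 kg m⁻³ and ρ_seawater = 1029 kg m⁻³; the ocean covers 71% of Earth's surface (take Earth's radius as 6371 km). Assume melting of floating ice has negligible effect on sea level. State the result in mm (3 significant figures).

≈ 1.88 mm

Thurund: 420 Gt = 4.200×10^14 kg; dividing by ρ_w = 1029 kg m⁻³ gives 4.082×10^11 m³ of water.
The Marard ice shelf system is floating and already displaces its own weight of water, so its melt adds essentially nothing to sea level.
Ardard: 3.11×10^11 m³ × (904/1029) = 2.732×10^11 m³ of water.
Total added water ≈ 6.814×10^11 m³ over 3.62×10^14 m² → Δh = 1.88×10^-3 m = 1.88 mm.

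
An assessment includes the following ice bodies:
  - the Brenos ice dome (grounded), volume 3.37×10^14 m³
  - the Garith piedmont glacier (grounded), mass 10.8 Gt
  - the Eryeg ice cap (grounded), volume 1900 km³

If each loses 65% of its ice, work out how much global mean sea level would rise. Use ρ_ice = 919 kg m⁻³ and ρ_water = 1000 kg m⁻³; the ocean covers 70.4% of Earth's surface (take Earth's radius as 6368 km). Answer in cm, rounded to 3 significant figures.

≈ 56.4 cm

Brenos: 0.65 × 3.37×10^14 m³ × (919/1000) = 2.013×10^14 m³ of water.
Garith: 0.65 × 10.8 Gt = 7.020×10^12 kg; dividing by ρ_w = 1000 kg m⁻³ gives 7.020×10^9 m³ of water.
Eryeg: 0.65 × 1900 km³ × (919/1000) = 1135 km³ of water.
Total added water ≈ 2.024×10^14 m³ over 3.59×10^14 m² → Δh = 0.564 m = 56.4 cm.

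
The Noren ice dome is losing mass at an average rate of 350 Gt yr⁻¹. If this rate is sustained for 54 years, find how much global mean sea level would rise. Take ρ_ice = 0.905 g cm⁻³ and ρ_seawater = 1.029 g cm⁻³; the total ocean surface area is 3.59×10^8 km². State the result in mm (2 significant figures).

≈ 51 mm

Total mass lost = 350 Gt/yr × 54 yr = 1.890×10^4 Gt = 1.890×10^16 kg.
ρ_w = 1.029 g cm⁻³ = 1029 kg m⁻³, so water volume = 1.890×10^16 / 1029 = 1.837×10^13 m³.
Δh = 1.837×10^13 / 3.59×10^14 = 0.0512 m = 51 mm.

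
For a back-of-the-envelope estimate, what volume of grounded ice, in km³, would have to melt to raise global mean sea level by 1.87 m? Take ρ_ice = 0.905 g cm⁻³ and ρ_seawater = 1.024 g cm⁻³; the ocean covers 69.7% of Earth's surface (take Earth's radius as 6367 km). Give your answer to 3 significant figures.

Required water volume = Δh × A = 1.87 m × 3.55×10^14 m² = 6.640×10^14 m³ = 6.640×10^5 km³.
Ice volume = water volume × ρ_w/ρ_ice = 6.640×10^5 × 1024/905 = 7.51×10^5 km³.

≈ 7.51×10^5 km³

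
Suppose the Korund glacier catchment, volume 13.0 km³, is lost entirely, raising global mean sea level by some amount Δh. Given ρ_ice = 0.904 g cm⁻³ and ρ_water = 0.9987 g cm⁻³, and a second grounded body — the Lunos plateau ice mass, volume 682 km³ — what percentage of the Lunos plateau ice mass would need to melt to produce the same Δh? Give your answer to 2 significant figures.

Equal sea-level rise means equal mass of meltwater, i.e. equal mass of ice lost.
Ice mass of Korund: 1.175×10^13 kg; ice mass of Lunos: 6.165×10^14 kg.
Fraction required = 1.175×10^13 / 6.165×10^14 = 0.0191 → 1.9 %.

≈ 1.9 %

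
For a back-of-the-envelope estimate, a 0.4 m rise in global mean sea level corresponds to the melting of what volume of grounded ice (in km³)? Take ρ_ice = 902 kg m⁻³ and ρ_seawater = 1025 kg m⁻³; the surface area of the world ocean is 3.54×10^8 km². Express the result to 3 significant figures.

Required water volume = Δh × A = 0.4 m × 3.54×10^14 m² = 1.416×10^14 m³ = 1.416×10^5 km³.
Ice volume = water volume × ρ_w/ρ_ice = 1.416×10^5 × 1025/902 = 1.61×10^5 km³.

≈ 1.61×10^5 km³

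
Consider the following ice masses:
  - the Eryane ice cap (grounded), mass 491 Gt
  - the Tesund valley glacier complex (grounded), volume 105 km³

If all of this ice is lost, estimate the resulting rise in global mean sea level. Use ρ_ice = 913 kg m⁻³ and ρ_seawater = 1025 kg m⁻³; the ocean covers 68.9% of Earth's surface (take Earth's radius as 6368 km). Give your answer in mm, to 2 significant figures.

≈ 1.6 mm

Eryane: 491 Gt = 4.910×10^14 kg; dividing by ρ_w = 1025 kg m⁻³ gives 4.790×10^11 m³ of water.
Tesund: 105 km³ × (913/1025) = 93.53 km³ of water.
Total added water ≈ 5.726×10^11 m³ over 3.51×10^14 m² → Δh = 1.63×10^-3 m = 1.6 mm.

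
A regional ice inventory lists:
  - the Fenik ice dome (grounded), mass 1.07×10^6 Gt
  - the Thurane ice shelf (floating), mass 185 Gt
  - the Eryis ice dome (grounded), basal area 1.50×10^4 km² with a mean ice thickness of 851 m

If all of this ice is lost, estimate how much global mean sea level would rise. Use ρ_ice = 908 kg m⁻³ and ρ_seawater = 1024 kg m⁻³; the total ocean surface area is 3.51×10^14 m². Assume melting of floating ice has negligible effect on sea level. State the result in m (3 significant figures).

≈ 3.01 m

Fenik: 1.07×10^6 Gt = 1.070×10^18 kg; dividing by ρ_w = 1024 kg m⁻³ gives 1.045×10^15 m³ of water.
The Thurane ice shelf is floating and already displaces its own weight of water, so its melt adds essentially nothing to sea level.
Eryis: ice volume = 1.50×10^4 km² × 851 m = 1.276×10^4 km³; 1.276×10^4 × (908/1024) = 1.132×10^4 km³ of water.
Total added water ≈ 1.056×10^15 m³ over 3.51×10^14 m² → Δh = 3.01 m.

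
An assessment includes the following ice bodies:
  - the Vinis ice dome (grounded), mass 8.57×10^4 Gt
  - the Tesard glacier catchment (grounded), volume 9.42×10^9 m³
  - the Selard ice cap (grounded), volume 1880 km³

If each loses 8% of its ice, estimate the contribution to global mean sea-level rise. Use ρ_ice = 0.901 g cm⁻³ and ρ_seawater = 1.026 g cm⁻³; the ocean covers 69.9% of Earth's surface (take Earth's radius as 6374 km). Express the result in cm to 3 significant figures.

Vinis: 0.08 × 8.57×10^4 Gt = 6.856×10^15 kg; dividing by ρ_w = 1.026 g cm⁻³ = 1026 kg m⁻³ gives 6.682×10^12 m³ of water.
Tesard: 0.08 × 9.42×10^9 m³ × (901/1026) = 6.618×10^8 m³ of water.
Selard: 0.08 × 1880 km³ × (901/1026) = 132.1 km³ of water.
Total added water ≈ 6.815×10^12 m³ over 3.57×10^14 m² → Δh = 0.0191 m = 1.91 cm.

≈ 1.91 cm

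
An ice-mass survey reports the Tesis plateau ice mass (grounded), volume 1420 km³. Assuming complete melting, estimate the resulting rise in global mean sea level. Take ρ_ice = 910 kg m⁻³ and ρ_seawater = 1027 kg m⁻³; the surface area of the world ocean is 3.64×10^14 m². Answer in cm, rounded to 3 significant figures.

Tesis: 1420 km³ × (910/1027) = 1258 km³ of water.
Spread over 3.64×10^14 m² of ocean, Δh = 1.258×10^12 / 3.64×10^14 = 3.46×10^-3 m = 0.346 cm.

≈ 0.346 cm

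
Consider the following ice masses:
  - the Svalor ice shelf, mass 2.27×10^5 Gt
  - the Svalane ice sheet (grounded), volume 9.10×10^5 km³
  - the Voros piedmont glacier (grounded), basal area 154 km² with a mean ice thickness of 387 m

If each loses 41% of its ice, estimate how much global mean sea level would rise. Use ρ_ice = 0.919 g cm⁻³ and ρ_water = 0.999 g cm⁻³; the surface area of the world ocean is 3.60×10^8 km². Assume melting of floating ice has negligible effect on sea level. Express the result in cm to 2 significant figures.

≈ 95 cm

The Svalor ice shelf is floating and already displaces its own weight of water, so its melt adds essentially nothing to sea level.
Svalane: 0.41 × 9.10×10^5 km³ × (919/999) = 3.432×10^5 km³ of water.
Voros: ice volume = 154 km² × 387 m = 59.60 km³; 0.41 × 59.60 × (919/999) = 22.48 km³ of water.
Total added water ≈ 3.432×10^14 m³ over 3.60×10^14 m² → Δh = 0.953 m = 95 cm.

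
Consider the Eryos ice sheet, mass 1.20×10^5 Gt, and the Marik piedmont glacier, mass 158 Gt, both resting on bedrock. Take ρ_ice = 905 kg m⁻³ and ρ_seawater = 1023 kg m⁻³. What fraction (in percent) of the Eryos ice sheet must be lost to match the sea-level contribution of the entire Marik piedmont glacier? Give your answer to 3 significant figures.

Equal sea-level rise means equal mass of meltwater, i.e. equal mass of ice lost.
Ice mass of Marik: 1.580×10^14 kg; ice mass of Eryos: 1.200×10^17 kg.
Fraction required = 1.580×10^14 / 1.200×10^17 = 1.32×10^-3 → 0.132 %.

≈ 0.132 %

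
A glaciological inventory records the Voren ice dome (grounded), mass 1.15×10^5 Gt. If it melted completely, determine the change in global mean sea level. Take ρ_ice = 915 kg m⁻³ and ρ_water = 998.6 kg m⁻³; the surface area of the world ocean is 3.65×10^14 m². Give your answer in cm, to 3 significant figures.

≈ 31.6 cm

Voren: 1.15×10^5 Gt = 1.150×10^17 kg; dividing by ρ_w = 998.6 kg m⁻³ gives 1.152×10^14 m³ of water.
Spread over 3.65×10^14 m² of ocean, Δh = 1.152×10^14 / 3.65×10^14 = 0.316 m = 31.6 cm.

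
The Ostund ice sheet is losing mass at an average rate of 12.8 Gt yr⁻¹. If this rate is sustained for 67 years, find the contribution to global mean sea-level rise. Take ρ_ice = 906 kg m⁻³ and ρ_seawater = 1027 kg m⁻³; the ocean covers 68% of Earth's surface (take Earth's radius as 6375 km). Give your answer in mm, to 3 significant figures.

≈ 2.40 mm

Total mass lost = 12.8 Gt/yr × 67 yr = 857.6 Gt = 8.576×10^14 kg.
ρ_w = 1027 kg m⁻³, so water volume = 8.576×10^14 / 1027 = 8.351×10^11 m³.
Δh = 8.351×10^11 / 3.47×10^14 = 2.40×10^-3 m = 2.40 mm.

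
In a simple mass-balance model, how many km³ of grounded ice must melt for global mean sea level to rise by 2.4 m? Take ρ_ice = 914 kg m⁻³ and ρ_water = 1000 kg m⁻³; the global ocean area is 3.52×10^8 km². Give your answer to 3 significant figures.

Required water volume = Δh × A = 2.4 m × 3.52×10^14 m² = 8.448×10^14 m³ = 8.448×10^5 km³.
Ice volume = water volume × ρ_w/ρ_ice = 8.448×10^5 × 1000/914 = 9.24×10^5 km³.

≈ 9.24×10^5 km³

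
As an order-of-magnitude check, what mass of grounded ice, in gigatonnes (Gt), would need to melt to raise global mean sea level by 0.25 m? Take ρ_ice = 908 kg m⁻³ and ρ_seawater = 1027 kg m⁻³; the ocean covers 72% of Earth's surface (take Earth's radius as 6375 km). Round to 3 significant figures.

≈ 9.44×10^4 Gt

Required water volume = Δh × A = 0.25 m × 3.68×10^14 m² = 9.193×10^13 m³.
ρ_w = 1027 kg m⁻³, so the mass of water = 9.193×10^13 m³ × 1027 kg m⁻³ = 9.441×10^16 kg = 9.44×10^4 Gt (and the same mass of ice, by conservation).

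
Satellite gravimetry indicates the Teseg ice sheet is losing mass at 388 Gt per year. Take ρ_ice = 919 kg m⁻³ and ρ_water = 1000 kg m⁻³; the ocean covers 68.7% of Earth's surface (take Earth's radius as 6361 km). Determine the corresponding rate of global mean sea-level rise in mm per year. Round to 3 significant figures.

ρ_w = 1000 kg m⁻³. Annual water volume added = 388 Gt / ρ_w = 3.880×10^14 kg / 1000 kg m⁻³ = 3.880×10^11 m³.
Δh per year = 3.880×10^11 / 3.49×10^14 = 1.11×10^-3 m = 1.11 mm.

≈ 1.11 mm/yr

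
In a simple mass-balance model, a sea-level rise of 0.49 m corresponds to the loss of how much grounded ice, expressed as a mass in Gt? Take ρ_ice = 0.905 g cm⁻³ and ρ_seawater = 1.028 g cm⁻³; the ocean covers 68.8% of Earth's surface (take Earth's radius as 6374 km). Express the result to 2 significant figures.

≈ 1.8×10^5 Gt

Required water volume = Δh × A = 0.49 m × 3.51×10^14 m² = 1.721×10^14 m³.
ρ_w = 1.028 g cm⁻³ = 1028 kg m⁻³, so the mass of water = 1.721×10^14 m³ × 1028 kg m⁻³ = 1.769×10^17 kg = 1.8×10^5 Gt (and the same mass of ice, by conservation).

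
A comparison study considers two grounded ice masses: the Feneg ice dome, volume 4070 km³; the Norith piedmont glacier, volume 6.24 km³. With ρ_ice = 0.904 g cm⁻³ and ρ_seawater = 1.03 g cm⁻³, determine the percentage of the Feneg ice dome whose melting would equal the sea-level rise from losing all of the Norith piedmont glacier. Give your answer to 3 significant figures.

Equal sea-level rise means equal mass of meltwater, i.e. equal mass of ice lost.
Ice mass of Norith: 5.641×10^12 kg; ice mass of Feneg: 3.679×10^15 kg.
Fraction required = 5.641×10^12 / 3.679×10^15 = 1.53×10^-3 → 0.153 %.

≈ 0.153 %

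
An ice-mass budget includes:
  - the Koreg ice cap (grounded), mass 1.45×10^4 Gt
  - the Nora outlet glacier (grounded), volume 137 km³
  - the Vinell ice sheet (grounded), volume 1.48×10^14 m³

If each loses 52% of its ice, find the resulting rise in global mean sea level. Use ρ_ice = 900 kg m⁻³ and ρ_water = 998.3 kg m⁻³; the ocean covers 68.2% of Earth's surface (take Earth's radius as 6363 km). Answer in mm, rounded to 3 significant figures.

≈ 222 mm

Koreg: 0.52 × 1.45×10^4 Gt = 7.540×10^15 kg; dividing by ρ_w = 998.3 kg m⁻³ gives 7.553×10^12 m³ of water.
Nora: 0.52 × 137 km³ × (900/998.3) = 64.23 km³ of water.
Vinell: 0.52 × 1.48×10^14 m³ × (900/998.3) = 6.938×10^13 m³ of water.
Total added water ≈ 7.700×10^13 m³ over 3.47×10^14 m² → Δh = 0.222 m = 222 mm.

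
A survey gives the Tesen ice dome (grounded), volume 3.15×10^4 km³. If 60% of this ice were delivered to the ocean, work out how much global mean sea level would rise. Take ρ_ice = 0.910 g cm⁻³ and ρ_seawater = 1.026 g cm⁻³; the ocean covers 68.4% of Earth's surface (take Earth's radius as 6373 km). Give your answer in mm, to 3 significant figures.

Tesen: 0.6 × 3.15×10^4 km³ × (910/1026) = 1.676×10^4 km³ of water.
Spread over 3.49×10^14 m² of ocean, Δh = 1.676×10^13 / 3.49×10^14 = 0.0480 m = 48.0 mm.

≈ 48.0 mm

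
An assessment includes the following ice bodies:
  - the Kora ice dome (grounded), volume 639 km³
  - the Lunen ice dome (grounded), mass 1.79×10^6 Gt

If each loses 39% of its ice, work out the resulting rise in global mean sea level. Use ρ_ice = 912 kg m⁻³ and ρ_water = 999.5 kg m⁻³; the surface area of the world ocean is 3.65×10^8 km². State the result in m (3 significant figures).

Kora: 0.39 × 639 km³ × (912/999.5) = 227.4 km³ of water.
Lunen: 0.39 × 1.79×10^6 Gt = 6.981×10^17 kg; dividing by ρ_w = 999.5 kg m⁻³ gives 6.984×10^14 m³ of water.
Total added water ≈ 6.987×10^14 m³ over 3.65×10^14 m² → Δh = 1.91 m.

≈ 1.91 m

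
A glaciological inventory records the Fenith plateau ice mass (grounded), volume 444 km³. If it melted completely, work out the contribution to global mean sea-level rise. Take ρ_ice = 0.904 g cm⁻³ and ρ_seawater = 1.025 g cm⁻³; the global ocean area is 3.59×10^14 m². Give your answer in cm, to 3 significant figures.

Fenith: 444 km³ × (904/1025) = 391.6 km³ of water.
Spread over 3.59×10^14 m² of ocean, Δh = 3.916×10^11 / 3.59×10^14 = 1.09×10^-3 m = 0.109 cm.

≈ 0.109 cm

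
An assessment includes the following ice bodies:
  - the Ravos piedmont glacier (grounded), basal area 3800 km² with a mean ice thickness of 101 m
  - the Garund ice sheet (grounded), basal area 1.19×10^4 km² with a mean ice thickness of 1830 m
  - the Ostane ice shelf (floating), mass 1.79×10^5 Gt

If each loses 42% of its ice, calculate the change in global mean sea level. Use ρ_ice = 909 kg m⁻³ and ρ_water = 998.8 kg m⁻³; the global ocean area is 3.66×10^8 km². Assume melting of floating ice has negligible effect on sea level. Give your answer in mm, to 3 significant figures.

Ravos: ice volume = 3800 km² × 101 m = 383.8 km³; 0.42 × 383.8 × (909/998.8) = 146.7 km³ of water.
Garund: ice volume = 1.19×10^4 km² × 1830 m = 2.178×10^4 km³; 0.42 × 2.178×10^4 × (909/998.8) = 8324 km³ of water.
The Ostane ice shelf is floating and already displaces its own weight of water, so its melt adds essentially nothing to sea level.
Total added water ≈ 8.471×10^12 m³ over 3.66×10^14 m² → Δh = 0.0231 m = 23.1 mm.

≈ 23.1 mm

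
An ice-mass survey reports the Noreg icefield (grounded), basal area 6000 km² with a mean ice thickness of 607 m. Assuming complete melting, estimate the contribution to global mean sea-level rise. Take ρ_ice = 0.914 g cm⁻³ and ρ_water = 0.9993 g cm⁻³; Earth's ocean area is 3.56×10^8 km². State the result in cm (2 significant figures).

Noreg: ice volume = 6000 km² × 607 m = 3642 km³; 3642 × (914/999.3) = 3331 km³ of water.
Spread over 3.56×10^14 m² of ocean, Δh = 3.331×10^12 / 3.56×10^14 = 9.36×10^-3 m = 0.94 cm.

≈ 0.94 cm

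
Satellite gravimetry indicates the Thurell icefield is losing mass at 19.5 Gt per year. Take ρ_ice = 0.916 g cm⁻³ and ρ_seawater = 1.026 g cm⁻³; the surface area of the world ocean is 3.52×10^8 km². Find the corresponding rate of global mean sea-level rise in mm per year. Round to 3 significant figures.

ρ_w = 1.026 g cm⁻³ = 1026 kg m⁻³. Annual water volume added = 19.5 Gt / ρ_w = 1.950×10^13 kg / 1026 kg m⁻³ = 1.901×10^10 m³.
Δh per year = 1.901×10^10 / 3.52×10^14 = 5.40×10^-5 m = 0.0540 mm.

≈ 0.0540 mm/yr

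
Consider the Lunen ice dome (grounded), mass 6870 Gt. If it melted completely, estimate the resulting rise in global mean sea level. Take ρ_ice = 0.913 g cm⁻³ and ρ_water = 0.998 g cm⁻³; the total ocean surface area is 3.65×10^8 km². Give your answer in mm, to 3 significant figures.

≈ 18.9 mm

Lunen: 6870 Gt = 6.870×10^15 kg; dividing by ρ_w = 0.998 g cm⁻³ = 998 kg m⁻³ gives 6.884×10^12 m³ of water.
Spread over 3.65×10^14 m² of ocean, Δh = 6.884×10^12 / 3.65×10^14 = 0.0189 m = 18.9 mm.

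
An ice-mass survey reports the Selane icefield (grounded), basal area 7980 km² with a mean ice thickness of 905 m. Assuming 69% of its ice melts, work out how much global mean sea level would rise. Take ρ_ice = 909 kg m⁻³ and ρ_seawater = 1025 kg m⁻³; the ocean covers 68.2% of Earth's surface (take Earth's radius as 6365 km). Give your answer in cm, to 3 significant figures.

Selane: ice volume = 7980 km² × 905 m = 7222 km³; 0.69 × 7222 × (909/1025) = 4419 km³ of water.
Spread over 3.47×10^14 m² of ocean, Δh = 4.419×10^12 / 3.47×10^14 = 0.0127 m = 1.27 cm.

≈ 1.27 cm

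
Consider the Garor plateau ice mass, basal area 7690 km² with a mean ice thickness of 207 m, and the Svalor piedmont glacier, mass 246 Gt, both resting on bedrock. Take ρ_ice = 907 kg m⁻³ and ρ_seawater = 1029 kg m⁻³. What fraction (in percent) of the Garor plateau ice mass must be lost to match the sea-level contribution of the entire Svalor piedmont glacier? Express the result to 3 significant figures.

≈ 17.0 %

Equal sea-level rise means equal mass of meltwater, i.e. equal mass of ice lost.
Ice mass of Svalor: 2.460×10^14 kg; ice mass of Garor: 1.444×10^15 kg.
Fraction required = 2.460×10^14 / 1.444×10^15 = 0.170 → 17.0 %.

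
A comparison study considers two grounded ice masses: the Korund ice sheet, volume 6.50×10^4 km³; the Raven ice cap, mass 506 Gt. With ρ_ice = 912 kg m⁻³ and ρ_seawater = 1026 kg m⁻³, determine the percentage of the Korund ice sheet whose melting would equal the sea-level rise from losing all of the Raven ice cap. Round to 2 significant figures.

≈ 0.85 %

Equal sea-level rise means equal mass of meltwater, i.e. equal mass of ice lost.
Ice mass of Raven: 5.060×10^14 kg; ice mass of Korund: 5.928×10^16 kg.
Fraction required = 5.060×10^14 / 5.928×10^16 = 8.54×10^-3 → 0.85 %.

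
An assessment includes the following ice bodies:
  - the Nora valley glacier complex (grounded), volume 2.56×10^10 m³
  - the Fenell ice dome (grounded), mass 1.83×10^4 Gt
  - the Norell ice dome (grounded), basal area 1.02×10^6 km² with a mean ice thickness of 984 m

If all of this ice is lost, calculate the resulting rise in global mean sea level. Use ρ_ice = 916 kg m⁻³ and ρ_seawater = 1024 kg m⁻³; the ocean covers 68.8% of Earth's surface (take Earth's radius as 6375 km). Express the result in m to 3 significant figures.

Nora: 2.56×10^10 m³ × (916/1024) = 2.290×10^10 m³ of water.
Fenell: 1.83×10^4 Gt = 1.830×10^16 kg; dividing by ρ_w = 1024 kg m⁻³ gives 1.787×10^13 m³ of water.
Norell: ice volume = 1.02×10^6 km² × 984 m = 1.004×10^6 km³; 1.004×10^6 × (916/1024) = 8.978×10^5 km³ of water.
Total added water ≈ 9.157×10^14 m³ over 3.51×10^14 m² → Δh = 2.61 m.

≈ 2.61 m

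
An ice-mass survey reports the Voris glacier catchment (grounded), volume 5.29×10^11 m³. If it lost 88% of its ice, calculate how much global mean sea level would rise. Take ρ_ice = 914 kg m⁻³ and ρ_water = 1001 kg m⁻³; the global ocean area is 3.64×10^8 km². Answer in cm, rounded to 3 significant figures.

Voris: 0.88 × 5.29×10^11 m³ × (914/1001) = 4.251×10^11 m³ of water.
Spread over 3.64×10^14 m² of ocean, Δh = 4.251×10^11 / 3.64×10^14 = 1.17×10^-3 m = 0.117 cm.

≈ 0.117 cm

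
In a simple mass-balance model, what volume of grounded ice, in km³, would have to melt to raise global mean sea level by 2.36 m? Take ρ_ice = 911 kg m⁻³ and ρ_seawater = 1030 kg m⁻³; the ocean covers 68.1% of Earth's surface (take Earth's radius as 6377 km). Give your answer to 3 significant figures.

≈ 9.29×10^5 km³

Required water volume = Δh × A = 2.36 m × 3.48×10^14 m² = 8.213×10^14 m³ = 8.213×10^5 km³.
Ice volume = water volume × ρ_w/ρ_ice = 8.213×10^5 × 1030/911 = 9.29×10^5 km³.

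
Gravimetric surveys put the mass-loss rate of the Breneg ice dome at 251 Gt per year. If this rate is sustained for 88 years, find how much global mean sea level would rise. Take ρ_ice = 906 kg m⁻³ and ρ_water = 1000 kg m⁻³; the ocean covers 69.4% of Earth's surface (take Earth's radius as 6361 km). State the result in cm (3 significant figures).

Total mass lost = 251 Gt/yr × 88 yr = 2.209×10^4 Gt = 2.209×10^16 kg.
ρ_w = 1000 kg m⁻³, so water volume = 2.209×10^16 / 1000 = 2.209×10^13 m³.
Δh = 2.209×10^13 / 3.53×10^14 = 0.0626 m = 6.26 cm.

≈ 6.26 cm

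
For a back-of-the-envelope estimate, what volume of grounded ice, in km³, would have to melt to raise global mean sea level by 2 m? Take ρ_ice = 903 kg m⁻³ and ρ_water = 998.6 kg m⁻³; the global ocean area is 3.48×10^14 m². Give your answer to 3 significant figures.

≈ 7.70×10^5 km³

Required water volume = Δh × A = 2 m × 3.48×10^14 m² = 6.960×10^14 m³ = 6.960×10^5 km³.
Ice volume = water volume × ρ_w/ρ_ice = 6.960×10^5 × 998.6/903 = 7.70×10^5 km³.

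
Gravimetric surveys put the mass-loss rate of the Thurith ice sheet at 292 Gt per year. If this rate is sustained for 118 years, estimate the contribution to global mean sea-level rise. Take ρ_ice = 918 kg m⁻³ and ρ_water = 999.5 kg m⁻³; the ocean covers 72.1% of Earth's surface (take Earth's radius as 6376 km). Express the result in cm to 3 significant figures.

Total mass lost = 292 Gt/yr × 118 yr = 3.446×10^4 Gt = 3.446×10^16 kg.
ρ_w = 999.5 kg m⁻³, so water volume = 3.446×10^16 / 999.5 = 3.447×10^13 m³.
Δh = 3.447×10^13 / 3.68×10^14 = 0.0936 m = 9.36 cm.

≈ 9.36 cm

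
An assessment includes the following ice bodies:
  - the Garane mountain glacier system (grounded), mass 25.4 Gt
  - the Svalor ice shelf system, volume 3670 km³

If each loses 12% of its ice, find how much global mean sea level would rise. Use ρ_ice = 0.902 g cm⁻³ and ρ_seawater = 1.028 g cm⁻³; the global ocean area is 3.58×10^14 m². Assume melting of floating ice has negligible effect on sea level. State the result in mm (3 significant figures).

≈ 8.28×10^-3 mm

Garane: 0.12 × 25.4 Gt = 3.048×10^12 kg; dividing by ρ_w = 1.028 g cm⁻³ = 1028 kg m⁻³ gives 2.965×10^9 m³ of water.
The Svalor ice shelf system is floating and already displaces its own weight of water, so its melt adds essentially nothing to sea level.
Total added water ≈ 2.965×10^9 m³ over 3.58×10^14 m² → Δh = 8.28×10^-6 m = 8.28×10^-3 mm.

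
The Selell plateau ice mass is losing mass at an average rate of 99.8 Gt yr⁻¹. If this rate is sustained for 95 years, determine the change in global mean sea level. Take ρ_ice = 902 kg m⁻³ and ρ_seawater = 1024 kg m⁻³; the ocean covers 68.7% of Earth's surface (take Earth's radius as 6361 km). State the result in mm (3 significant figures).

≈ 26.5 mm

Total mass lost = 99.8 Gt/yr × 95 yr = 9481 Gt = 9.481×10^15 kg.
ρ_w = 1024 kg m⁻³, so water volume = 9.481×10^15 / 1024 = 9.259×10^12 m³.
Δh = 9.259×10^12 / 3.49×10^14 = 0.0265 m = 26.5 mm.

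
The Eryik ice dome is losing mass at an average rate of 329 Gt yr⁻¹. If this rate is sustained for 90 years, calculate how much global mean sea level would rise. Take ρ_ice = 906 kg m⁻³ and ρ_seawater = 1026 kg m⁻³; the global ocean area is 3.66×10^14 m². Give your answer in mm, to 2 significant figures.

Total mass lost = 329 Gt/yr × 90 yr = 2.961×10^4 Gt = 2.961×10^16 kg.
ρ_w = 1026 kg m⁻³, so water volume = 2.961×10^16 / 1026 = 2.886×10^13 m³.
Δh = 2.886×10^13 / 3.66×10^14 = 0.0789 m = 79 mm.

≈ 79 mm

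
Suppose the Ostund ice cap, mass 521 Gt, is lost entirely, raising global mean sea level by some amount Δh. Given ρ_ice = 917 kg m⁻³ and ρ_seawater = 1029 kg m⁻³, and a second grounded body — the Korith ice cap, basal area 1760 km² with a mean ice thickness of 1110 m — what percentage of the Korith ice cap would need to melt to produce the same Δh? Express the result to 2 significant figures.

Equal sea-level rise means equal mass of meltwater, i.e. equal mass of ice lost.
Ice mass of Ostund: 5.210×10^14 kg; ice mass of Korith: 1.791×10^15 kg.
Fraction required = 5.210×10^14 / 1.791×10^15 = 0.291 → 29 %.

≈ 29 %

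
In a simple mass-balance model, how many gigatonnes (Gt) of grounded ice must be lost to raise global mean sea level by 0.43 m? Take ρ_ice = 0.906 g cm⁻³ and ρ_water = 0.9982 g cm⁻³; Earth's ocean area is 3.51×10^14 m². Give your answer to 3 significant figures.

≈ 1.51×10^5 Gt

Required water volume = Δh × A = 0.43 m × 3.51×10^14 m² = 1.509×10^14 m³.
ρ_w = 0.9982 g cm⁻³ = 998.2 kg m⁻³, so the mass of water = 1.509×10^14 m³ × 998.2 kg m⁻³ = 1.507×10^17 kg = 1.51×10^5 Gt (and the same mass of ice, by conservation).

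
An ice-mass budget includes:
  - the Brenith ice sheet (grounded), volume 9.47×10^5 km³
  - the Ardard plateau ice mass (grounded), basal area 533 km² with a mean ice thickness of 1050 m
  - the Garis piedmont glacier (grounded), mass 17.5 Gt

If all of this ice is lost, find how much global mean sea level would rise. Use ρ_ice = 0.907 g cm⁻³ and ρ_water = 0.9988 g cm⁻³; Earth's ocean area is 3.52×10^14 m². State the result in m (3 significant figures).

≈ 2.44 m

Brenith: 9.47×10^5 km³ × (907/998.8) = 8.600×10^5 km³ of water.
Ardard: ice volume = 533 km² × 1050 m = 559.6 km³; 559.6 × (907/998.8) = 508.2 km³ of water.
Garis: 17.5 Gt = 1.750×10^13 kg; dividing by ρ_w = 0.9988 g cm⁻³ = 998.8 kg m⁻³ gives 1.752×10^10 m³ of water.
Total added water ≈ 8.605×10^14 m³ over 3.52×10^14 m² → Δh = 2.44 m.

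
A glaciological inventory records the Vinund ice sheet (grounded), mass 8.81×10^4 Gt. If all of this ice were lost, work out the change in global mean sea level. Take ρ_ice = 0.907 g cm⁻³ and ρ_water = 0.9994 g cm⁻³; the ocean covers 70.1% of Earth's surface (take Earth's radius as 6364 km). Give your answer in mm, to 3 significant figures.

Vinund: 8.81×10^4 Gt = 8.810×10^16 kg; dividing by ρ_w = 0.9994 g cm⁻³ = 999.4 kg m⁻³ gives 8.815×10^13 m³ of water.
Spread over 3.57×10^14 m² of ocean, Δh = 8.815×10^13 / 3.57×10^14 = 0.247 m = 247 mm.

≈ 247 mm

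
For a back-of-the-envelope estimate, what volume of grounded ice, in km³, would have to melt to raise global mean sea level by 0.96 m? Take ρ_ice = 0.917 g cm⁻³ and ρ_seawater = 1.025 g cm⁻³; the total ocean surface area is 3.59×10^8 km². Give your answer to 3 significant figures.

≈ 3.85×10^5 km³

Required water volume = Δh × A = 0.96 m × 3.59×10^14 m² = 3.446×10^14 m³ = 3.446×10^5 km³.
Ice volume = water volume × ρ_w/ρ_ice = 3.446×10^5 × 1025/917 = 3.85×10^5 km³.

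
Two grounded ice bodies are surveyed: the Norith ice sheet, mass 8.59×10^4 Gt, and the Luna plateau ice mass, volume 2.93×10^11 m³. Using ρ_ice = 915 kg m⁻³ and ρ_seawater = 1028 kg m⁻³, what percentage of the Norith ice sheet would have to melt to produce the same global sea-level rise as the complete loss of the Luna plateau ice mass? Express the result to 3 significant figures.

≈ 0.312 %

Equal sea-level rise means equal mass of meltwater, i.e. equal mass of ice lost.
Ice mass of Luna: 2.681×10^14 kg; ice mass of Norith: 8.590×10^16 kg.
Fraction required = 2.681×10^14 / 8.590×10^16 = 3.12×10^-3 → 0.312 %.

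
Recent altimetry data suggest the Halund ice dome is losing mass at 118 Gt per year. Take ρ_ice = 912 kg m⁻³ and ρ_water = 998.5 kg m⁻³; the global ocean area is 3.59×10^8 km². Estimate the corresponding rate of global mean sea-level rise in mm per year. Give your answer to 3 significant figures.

ρ_w = 998.5 kg m⁻³. Annual water volume added = 118 Gt / ρ_w = 1.180×10^14 kg / 998.5 kg m⁻³ = 1.182×10^11 m³.
Δh per year = 1.182×10^11 / 3.59×10^14 = 3.29×10^-4 m = 0.329 mm.

≈ 0.329 mm/yr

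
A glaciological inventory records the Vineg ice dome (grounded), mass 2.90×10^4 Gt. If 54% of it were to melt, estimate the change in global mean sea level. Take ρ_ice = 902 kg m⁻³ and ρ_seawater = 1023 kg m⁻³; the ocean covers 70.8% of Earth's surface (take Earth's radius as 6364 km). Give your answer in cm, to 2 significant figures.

≈ 4.2 cm

Vineg: 0.54 × 2.90×10^4 Gt = 1.566×10^16 kg; dividing by ρ_w = 1023 kg m⁻³ gives 1.531×10^13 m³ of water.
Spread over 3.60×10^14 m² of ocean, Δh = 1.531×10^13 / 3.60×10^14 = 0.0425 m = 4.2 cm.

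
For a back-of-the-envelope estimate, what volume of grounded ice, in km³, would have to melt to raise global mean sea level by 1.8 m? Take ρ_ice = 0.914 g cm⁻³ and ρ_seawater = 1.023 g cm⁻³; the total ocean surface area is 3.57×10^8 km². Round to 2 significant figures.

≈ 7.2×10^5 km³

Required water volume = Δh × A = 1.8 m × 3.57×10^14 m² = 6.426×10^14 m³ = 6.426×10^5 km³.
Ice volume = water volume × ρ_w/ρ_ice = 6.426×10^5 × 1023/914 = 7.2×10^5 km³.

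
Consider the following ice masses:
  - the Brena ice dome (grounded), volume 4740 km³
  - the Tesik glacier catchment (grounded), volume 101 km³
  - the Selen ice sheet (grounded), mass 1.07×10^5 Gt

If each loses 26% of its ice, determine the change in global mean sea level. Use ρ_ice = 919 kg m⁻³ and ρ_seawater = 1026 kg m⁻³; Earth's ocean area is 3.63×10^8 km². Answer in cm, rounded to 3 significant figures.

≈ 7.78 cm

Brena: 0.26 × 4740 km³ × (919/1026) = 1104 km³ of water.
Tesik: 0.26 × 101 km³ × (919/1026) = 23.52 km³ of water.
Selen: 0.26 × 1.07×10^5 Gt = 2.782×10^16 kg; dividing by ρ_w = 1026 kg m⁻³ gives 2.712×10^13 m³ of water.
Total added water ≈ 2.824×10^13 m³ over 3.63×10^14 m² → Δh = 0.0778 m = 7.78 cm.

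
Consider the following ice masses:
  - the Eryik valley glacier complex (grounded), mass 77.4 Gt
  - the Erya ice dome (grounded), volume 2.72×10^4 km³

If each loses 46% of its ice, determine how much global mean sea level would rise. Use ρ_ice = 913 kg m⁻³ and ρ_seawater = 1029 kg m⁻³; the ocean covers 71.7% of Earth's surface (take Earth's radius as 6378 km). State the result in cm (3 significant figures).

Eryik: 0.46 × 77.4 Gt = 3.560×10^13 kg; dividing by ρ_w = 1029 kg m⁻³ gives 3.460×10^10 m³ of water.
Erya: 0.46 × 2.72×10^4 km³ × (913/1029) = 1.110×10^4 km³ of water.
Total added water ≈ 1.114×10^13 m³ over 3.67×10^14 m² → Δh = 0.0304 m = 3.04 cm.

≈ 3.04 cm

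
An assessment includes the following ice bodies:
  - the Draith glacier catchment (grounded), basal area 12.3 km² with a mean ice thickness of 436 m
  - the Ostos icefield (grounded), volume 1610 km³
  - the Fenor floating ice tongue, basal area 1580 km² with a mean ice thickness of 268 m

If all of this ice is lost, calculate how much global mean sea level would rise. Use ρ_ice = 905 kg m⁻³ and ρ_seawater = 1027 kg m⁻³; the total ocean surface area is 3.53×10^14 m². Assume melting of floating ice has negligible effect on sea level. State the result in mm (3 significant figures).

≈ 4.03 mm

Draith: ice volume = 12.3 km² × 436 m = 5.363 km³; 5.363 × (905/1027) = 4.726 km³ of water.
Ostos: 1610 km³ × (905/1027) = 1419 km³ of water.
The Fenor floating ice tongue is floating and already displaces its own weight of water, so its melt adds essentially nothing to sea level.
Total added water ≈ 1.423×10^12 m³ over 3.53×10^14 m² → Δh = 4.03×10^-3 m = 4.03 mm.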